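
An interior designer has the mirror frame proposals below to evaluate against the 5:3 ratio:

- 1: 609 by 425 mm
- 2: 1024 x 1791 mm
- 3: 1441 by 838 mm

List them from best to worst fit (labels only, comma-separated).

1: 609/425 ≈ 1.433 → |1.433 − 1.667| = 0.234
2: 1791/1024 ≈ 1.749 → |1.749 − 1.667| = 0.082
3: 1441/838 ≈ 1.720 → |1.720 − 1.667| = 0.053

3, 2, 1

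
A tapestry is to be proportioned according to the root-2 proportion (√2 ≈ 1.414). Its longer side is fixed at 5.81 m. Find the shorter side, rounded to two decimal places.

root-2 ≈ 1.41421.
Shorter side = 5.81 ÷ 1.41421 ≈ 4.1083 → 4.11 m.

4.11 m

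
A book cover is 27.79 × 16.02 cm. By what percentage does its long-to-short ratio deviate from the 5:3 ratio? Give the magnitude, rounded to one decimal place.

Ratio = 27.79 / 16.02 ≈ 1.7347.
Ideal 5:3 ≈ 1.6667. |1.7347 − 1.6667| / 1.6667 ≈ 4.08% → 4.1%.

4.1%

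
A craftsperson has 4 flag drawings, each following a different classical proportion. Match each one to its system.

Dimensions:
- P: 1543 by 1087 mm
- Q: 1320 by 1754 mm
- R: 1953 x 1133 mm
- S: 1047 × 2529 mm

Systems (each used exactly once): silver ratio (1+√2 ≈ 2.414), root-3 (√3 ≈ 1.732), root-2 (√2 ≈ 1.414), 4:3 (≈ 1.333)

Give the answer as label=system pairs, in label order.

Ratios: P ≈ 1.420; Q ≈ 1.329; R ≈ 1.724; S ≈ 2.415.
Targets: silver ratio ≈ 2.414; root-3 ≈ 1.732; root-2 ≈ 1.414; 4:3 ≈ 1.333.

P=root-2, Q=4:3, R=root-3, S=silver ratio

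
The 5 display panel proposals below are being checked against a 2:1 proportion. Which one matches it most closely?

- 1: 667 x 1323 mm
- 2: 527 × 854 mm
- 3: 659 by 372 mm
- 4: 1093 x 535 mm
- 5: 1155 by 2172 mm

1

Target 2:1 ≈ 2.000.
1: 1.984 (Δ0.016)  2: 1.620 (Δ0.380)  3: 1.772 (Δ0.228)  4: 2.043 (Δ0.043)  5: 1.881 (Δ0.119)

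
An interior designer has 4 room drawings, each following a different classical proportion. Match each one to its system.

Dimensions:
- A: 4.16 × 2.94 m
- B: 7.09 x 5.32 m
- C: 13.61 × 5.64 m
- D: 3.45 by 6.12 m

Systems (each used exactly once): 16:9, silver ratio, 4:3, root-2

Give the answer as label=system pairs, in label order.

Ratios: A ≈ 1.415; B ≈ 1.333; C ≈ 2.413; D ≈ 1.774.
Targets: 16:9 ≈ 1.778; silver ratio ≈ 2.414; 4:3 ≈ 1.333; root-2 ≈ 1.414.

A=root-2, B=4:3, C=silver ratio, D=16:9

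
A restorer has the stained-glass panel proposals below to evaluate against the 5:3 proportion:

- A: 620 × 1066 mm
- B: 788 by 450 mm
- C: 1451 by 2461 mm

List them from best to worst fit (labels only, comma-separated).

C, A, B

Ratios: A = 1066 / 620 ≈ 1.719; B = 788 / 450 ≈ 1.751; C = 2461 / 1451 ≈ 1.696.
|Δ from 1.667|: A 0.052; B 0.084; C 0.029.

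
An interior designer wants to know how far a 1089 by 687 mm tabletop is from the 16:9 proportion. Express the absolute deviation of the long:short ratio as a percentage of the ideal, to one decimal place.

10.8%

Ratio = 1089 / 687 ≈ 1.5852.
Ideal 16:9 ≈ 1.7778. |1.5852 − 1.7778| / 1.7778 ≈ 10.83% → 10.8%.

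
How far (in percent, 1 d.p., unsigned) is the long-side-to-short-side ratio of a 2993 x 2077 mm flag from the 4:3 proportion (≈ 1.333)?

8.1%

Ratio = 2993 / 2077 ≈ 1.4410.
Ideal 4:3 ≈ 1.3333. |1.4410 − 1.3333| / 1.3333 ≈ 8.08% → 8.1%.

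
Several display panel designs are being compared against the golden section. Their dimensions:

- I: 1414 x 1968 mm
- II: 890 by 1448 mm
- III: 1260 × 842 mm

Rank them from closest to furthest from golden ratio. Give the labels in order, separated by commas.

I: 1968/1414 ≈ 1.392 → |1.392 − 1.618| = 0.226
II: 1448/890 ≈ 1.627 → |1.627 − 1.618| = 0.009
III: 1260/842 ≈ 1.496 → |1.496 − 1.618| = 0.122

II, III, I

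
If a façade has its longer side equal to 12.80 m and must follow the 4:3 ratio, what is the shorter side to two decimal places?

4:3 ≈ 1.33333.
Shorter side = 12.80 ÷ 1.33333 ≈ 9.6000 → 9.60 m.

9.60 m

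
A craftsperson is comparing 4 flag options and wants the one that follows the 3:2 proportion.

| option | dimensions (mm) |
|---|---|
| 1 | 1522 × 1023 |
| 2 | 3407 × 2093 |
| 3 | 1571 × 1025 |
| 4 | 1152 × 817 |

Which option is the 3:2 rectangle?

1

Ratios (long/short): 1 ≈ 1.488; 2 ≈ 1.628; 3 ≈ 1.533; 4 ≈ 1.410.
3:2 ≈ 1.500; option 1 is nearest (Δ 0.012).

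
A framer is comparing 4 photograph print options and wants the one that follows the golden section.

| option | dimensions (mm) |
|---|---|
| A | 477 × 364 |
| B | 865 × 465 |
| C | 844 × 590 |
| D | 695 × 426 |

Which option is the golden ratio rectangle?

Ratios (long/short): A ≈ 1.310; B ≈ 1.860; C ≈ 1.431; D ≈ 1.631.
golden ratio ≈ 1.618; option D is nearest (Δ 0.013).

D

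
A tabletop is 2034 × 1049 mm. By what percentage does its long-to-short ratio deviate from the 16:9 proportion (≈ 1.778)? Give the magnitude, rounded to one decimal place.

9.1%

Ratio = 2034 / 1049 ≈ 1.9390.
Ideal 16:9 ≈ 1.7778. |1.9390 − 1.7778| / 1.7778 ≈ 9.07% → 9.1%.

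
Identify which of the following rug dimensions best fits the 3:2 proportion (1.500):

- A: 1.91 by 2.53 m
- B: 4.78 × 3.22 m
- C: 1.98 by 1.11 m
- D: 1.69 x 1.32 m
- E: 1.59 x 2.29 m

B

Target 3:2 ≈ 1.500.
A: 1.325 (Δ0.175)  B: 1.484 (Δ0.016)  C: 1.784 (Δ0.284)  D: 1.280 (Δ0.220)  E: 1.440 (Δ0.060)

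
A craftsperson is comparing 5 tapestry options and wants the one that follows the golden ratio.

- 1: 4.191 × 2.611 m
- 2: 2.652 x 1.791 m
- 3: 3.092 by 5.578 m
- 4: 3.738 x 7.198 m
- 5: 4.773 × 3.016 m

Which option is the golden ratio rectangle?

1

Ratios (long/short): 1 ≈ 1.605; 2 ≈ 1.481; 3 ≈ 1.804; 4 ≈ 1.926; 5 ≈ 1.583.
golden ratio ≈ 1.618; option 1 is nearest (Δ 0.013).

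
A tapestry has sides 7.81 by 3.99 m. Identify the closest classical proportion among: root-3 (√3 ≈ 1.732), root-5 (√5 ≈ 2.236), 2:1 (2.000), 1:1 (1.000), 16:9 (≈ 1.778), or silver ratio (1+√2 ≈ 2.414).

2:1

Ratio = 7.81 / 3.99 ≈ 1.957.
Distances: root-3 1.732 (Δ 0.225); root-5 2.236 (Δ 0.279); 2:1 2.000 (Δ 0.043); 1:1 1.000 (Δ 0.957); 16:9 1.778 (Δ 0.179); silver ratio 2.414 (Δ 0.457).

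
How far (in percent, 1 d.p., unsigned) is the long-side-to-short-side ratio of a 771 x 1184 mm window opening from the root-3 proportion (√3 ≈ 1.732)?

11.3%

Ratio = 1184 / 771 ≈ 1.5357.
Ideal root-3 ≈ 1.7321. |1.5357 − 1.7321| / 1.7321 ≈ 11.34% → 11.3%.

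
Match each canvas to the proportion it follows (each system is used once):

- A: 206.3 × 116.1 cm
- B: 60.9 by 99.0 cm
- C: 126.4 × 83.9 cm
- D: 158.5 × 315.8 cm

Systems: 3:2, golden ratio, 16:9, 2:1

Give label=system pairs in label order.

Ratios: A ≈ 1.777; B ≈ 1.626; C ≈ 1.507; D ≈ 1.992.
Targets: 3:2 ≈ 1.500; golden ratio ≈ 1.618; 16:9 ≈ 1.778; 2:1 ≈ 2.000.

A=16:9, B=golden ratio, C=3:2, D=2:1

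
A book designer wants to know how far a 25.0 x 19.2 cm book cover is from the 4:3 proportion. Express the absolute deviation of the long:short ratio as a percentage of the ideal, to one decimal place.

Ratio = 25.0 / 19.2 ≈ 1.3021.
Ideal 4:3 ≈ 1.3333. |1.3021 − 1.3333| / 1.3333 ≈ 2.34% → 2.3%.

2.3%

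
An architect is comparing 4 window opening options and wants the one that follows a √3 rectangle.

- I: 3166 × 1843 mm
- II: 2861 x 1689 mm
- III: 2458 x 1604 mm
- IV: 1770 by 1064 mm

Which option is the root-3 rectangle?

I

Target root-3 ≈ 1.732.
I: 1.718 (Δ0.014)  II: 1.694 (Δ0.038)  III: 1.532 (Δ0.200)  IV: 1.664 (Δ0.068)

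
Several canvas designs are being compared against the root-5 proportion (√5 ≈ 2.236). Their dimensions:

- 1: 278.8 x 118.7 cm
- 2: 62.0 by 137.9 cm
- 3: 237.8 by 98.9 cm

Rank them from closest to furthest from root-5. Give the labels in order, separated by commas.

2, 1, 3

1: 278.8/118.7 ≈ 2.349 → |2.349 − 2.236| = 0.113
2: 137.9/62.0 ≈ 2.224 → |2.224 − 2.236| = 0.012
3: 237.8/98.9 ≈ 2.404 → |2.404 − 2.236| = 0.168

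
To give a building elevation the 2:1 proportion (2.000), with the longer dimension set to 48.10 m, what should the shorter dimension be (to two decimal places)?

24.05 m

2:1 = 2.00000.
Shorter side = 48.10 ÷ 2.00000 ≈ 24.0500 → 24.05 m.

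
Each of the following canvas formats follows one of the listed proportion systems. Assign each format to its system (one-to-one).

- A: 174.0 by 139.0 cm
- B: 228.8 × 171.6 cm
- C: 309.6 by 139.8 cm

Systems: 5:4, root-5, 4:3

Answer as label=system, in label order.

A=5:4, B=4:3, C=root-5

Ratios: A ≈ 1.252; B ≈ 1.333; C ≈ 2.215.
Targets: 5:4 ≈ 1.250; root-5 ≈ 2.236; 4:3 ≈ 1.333.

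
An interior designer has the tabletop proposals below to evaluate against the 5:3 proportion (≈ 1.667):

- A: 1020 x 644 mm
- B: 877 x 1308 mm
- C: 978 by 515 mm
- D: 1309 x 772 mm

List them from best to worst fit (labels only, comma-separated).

A: 1020/644 ≈ 1.584 → |1.584 − 1.667| = 0.083
B: 1308/877 ≈ 1.491 → |1.491 − 1.667| = 0.176
C: 978/515 ≈ 1.899 → |1.899 − 1.667| = 0.232
D: 1309/772 ≈ 1.696 → |1.696 − 1.667| = 0.029

D, A, B, C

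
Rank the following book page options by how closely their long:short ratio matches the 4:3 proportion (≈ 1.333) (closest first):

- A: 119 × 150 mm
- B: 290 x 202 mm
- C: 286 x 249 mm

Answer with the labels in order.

A, B, C

Ratios: A = 150 / 119 ≈ 1.261; B = 290 / 202 ≈ 1.436; C = 286 / 249 ≈ 1.149.
|Δ from 1.333|: A 0.072; B 0.103; C 0.184.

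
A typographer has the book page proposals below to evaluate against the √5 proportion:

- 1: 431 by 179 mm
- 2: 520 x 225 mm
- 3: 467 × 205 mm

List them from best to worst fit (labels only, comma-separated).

Ratios: 1 = 431 / 179 ≈ 2.408; 2 = 520 / 225 ≈ 2.311; 3 = 467 / 205 ≈ 2.278.
|Δ from 2.236|: 1 0.172; 2 0.075; 3 0.042.

3, 2, 1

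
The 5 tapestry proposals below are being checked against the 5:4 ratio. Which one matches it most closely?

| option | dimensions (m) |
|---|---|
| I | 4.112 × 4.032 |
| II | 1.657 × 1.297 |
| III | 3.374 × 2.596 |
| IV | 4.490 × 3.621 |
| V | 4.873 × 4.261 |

Target 5:4 ≈ 1.250.
I: 1.020 (Δ0.230)  II: 1.278 (Δ0.028)  III: 1.300 (Δ0.050)  IV: 1.240 (Δ0.010)  V: 1.144 (Δ0.106)

IV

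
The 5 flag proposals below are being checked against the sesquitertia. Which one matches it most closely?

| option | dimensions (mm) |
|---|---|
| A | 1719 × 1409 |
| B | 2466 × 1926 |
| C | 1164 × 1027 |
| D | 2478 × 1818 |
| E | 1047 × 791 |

E

Ratios (long/short): A ≈ 1.220; B ≈ 1.280; C ≈ 1.133; D ≈ 1.363; E ≈ 1.324.
4:3 ≈ 1.333; option E is nearest (Δ 0.009).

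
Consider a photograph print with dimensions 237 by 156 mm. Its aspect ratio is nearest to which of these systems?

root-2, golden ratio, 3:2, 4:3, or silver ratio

3:2

Ratio = 237 / 156 ≈ 1.519.
Distances: root-2 1.414 (Δ 0.105); golden ratio 1.618 (Δ 0.099); 3:2 1.500 (Δ 0.019); 4:3 1.333 (Δ 0.186); silver ratio 2.414 (Δ 0.895).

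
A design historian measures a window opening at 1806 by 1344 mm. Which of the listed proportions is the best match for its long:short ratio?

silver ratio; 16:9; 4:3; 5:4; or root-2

4:3

Ratio = 1806 / 1344 ≈ 1.344.
Distances: silver ratio 2.414 (Δ 1.070); 16:9 1.778 (Δ 0.434); 4:3 1.333 (Δ 0.011); 5:4 1.250 (Δ 0.094); root-2 1.414 (Δ 0.070).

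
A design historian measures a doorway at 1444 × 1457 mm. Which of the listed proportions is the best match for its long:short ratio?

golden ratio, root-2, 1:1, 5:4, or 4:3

1:1

Ratio = 1457 / 1444 ≈ 1.009.
Distances: golden ratio 1.618 (Δ 0.609); root-2 1.414 (Δ 0.405); 1:1 1.000 (Δ 0.009); 5:4 1.250 (Δ 0.241); 4:3 1.333 (Δ 0.324).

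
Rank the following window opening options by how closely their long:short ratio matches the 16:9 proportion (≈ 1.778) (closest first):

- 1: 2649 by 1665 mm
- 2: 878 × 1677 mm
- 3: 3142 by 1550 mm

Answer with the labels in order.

2, 1, 3

Ratios: 1 = 2649 / 1665 ≈ 1.591; 2 = 1677 / 878 ≈ 1.910; 3 = 3142 / 1550 ≈ 2.027.
|Δ from 1.778|: 1 0.187; 2 0.132; 3 0.249.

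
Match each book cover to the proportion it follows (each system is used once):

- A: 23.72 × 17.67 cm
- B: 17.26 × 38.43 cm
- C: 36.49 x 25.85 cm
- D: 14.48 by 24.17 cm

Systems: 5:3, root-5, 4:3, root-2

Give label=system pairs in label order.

A=4:3, B=root-5, C=root-2, D=5:3

A = 23.72/17.67 ≈ 1.342 → 4:3 (1.333)
B = 38.43/17.26 ≈ 2.227 → root-5 (2.236)
C = 36.49/25.85 ≈ 1.412 → root-2 (1.414)
D = 24.17/14.48 ≈ 1.669 → 5:3 (1.667)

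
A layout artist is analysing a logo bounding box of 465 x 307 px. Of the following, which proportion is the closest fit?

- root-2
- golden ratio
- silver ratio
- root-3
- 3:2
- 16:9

3:2

465/307 ≈ 1.515. Nearest candidates are 3:2 (1.500, off by 0.015) and root-2 (1.414, off by 0.101).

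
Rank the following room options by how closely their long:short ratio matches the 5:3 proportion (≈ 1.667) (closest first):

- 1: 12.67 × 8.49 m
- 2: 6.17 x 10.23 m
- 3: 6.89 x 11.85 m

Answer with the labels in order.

Ratios: 1 = 12.67 / 8.49 ≈ 1.492; 2 = 10.23 / 6.17 ≈ 1.658; 3 = 11.85 / 6.89 ≈ 1.720.
|Δ from 1.667|: 1 0.175; 2 0.009; 3 0.053.

2, 3, 1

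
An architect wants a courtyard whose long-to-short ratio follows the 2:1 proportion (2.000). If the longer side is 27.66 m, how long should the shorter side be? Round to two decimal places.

2:1 = 2.00000.
Shorter side = 27.66 ÷ 2.00000 ≈ 13.8300 → 13.83 m.

13.83 m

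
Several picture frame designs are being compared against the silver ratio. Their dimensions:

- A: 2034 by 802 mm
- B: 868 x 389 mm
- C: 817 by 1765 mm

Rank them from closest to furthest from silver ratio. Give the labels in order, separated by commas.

A, B, C

Ratios: A = 2034 / 802 ≈ 2.536; B = 868 / 389 ≈ 2.231; C = 1765 / 817 ≈ 2.160.
|Δ from 2.414|: A 0.122; B 0.183; C 0.254.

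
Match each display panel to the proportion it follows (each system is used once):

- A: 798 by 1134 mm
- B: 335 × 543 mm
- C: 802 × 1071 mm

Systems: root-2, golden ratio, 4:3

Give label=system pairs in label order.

A=root-2, B=golden ratio, C=4:3

Ratios: A ≈ 1.421; B ≈ 1.621; C ≈ 1.335.
Targets: root-2 ≈ 1.414; golden ratio ≈ 1.618; 4:3 ≈ 1.333.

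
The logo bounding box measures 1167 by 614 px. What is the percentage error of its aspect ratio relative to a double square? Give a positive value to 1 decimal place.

Ratio = 1167 / 614 ≈ 1.9007.
Ideal 2:1 = 2.0000. |1.9007 − 2.0000| / 2.0000 ≈ 4.96% → 5.0%.

5.0%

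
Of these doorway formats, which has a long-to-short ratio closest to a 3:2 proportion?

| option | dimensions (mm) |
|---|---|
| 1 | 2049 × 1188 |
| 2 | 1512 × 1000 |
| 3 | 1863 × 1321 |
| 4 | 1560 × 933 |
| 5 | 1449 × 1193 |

2

Target 3:2 ≈ 1.500.
1: 1.725 (Δ0.225)  2: 1.512 (Δ0.012)  3: 1.410 (Δ0.090)  4: 1.672 (Δ0.172)  5: 1.215 (Δ0.285)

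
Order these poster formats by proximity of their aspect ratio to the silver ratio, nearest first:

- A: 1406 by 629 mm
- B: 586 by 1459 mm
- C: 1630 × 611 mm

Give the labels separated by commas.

A: 1406/629 ≈ 2.235 → |2.235 − 2.414| = 0.179
B: 1459/586 ≈ 2.490 → |2.490 − 2.414| = 0.076
C: 1630/611 ≈ 2.668 → |2.668 − 2.414| = 0.254

B, A, C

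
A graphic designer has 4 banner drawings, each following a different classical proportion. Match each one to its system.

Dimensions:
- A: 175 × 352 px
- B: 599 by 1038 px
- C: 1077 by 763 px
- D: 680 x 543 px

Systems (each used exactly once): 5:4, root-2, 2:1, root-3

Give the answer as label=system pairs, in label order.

A=2:1, B=root-3, C=root-2, D=5:4

A = 352/175 ≈ 2.011 → 2:1 (2.000)
B = 1038/599 ≈ 1.733 → root-3 (1.732)
C = 1077/763 ≈ 1.412 → root-2 (1.414)
D = 680/543 ≈ 1.252 → 5:4 (1.250)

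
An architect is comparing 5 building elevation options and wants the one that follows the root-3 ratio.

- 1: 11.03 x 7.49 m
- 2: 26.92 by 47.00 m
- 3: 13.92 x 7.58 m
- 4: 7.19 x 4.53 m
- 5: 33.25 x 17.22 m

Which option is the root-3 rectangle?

2

Ratios (long/short): 1 ≈ 1.473; 2 ≈ 1.746; 3 ≈ 1.836; 4 ≈ 1.587; 5 ≈ 1.931.
root-3 ≈ 1.732; option 2 is nearest (Δ 0.014).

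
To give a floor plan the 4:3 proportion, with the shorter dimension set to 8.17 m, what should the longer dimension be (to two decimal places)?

4:3 ≈ 1.33333.
Longer side = 8.17 × 1.33333 ≈ 10.8933 → 10.89 m.

10.89 m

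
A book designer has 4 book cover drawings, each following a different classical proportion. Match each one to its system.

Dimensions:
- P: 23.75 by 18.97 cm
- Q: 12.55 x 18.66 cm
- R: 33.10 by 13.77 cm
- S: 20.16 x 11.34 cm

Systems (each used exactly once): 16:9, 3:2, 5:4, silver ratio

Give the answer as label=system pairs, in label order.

P=5:4, Q=3:2, R=silver ratio, S=16:9

P = 23.75/18.97 ≈ 1.252 → 5:4 (1.250)
Q = 18.66/12.55 ≈ 1.487 → 3:2 (1.500)
R = 33.10/13.77 ≈ 2.404 → silver ratio (2.414)
S = 20.16/11.34 ≈ 1.778 → 16:9 (1.778)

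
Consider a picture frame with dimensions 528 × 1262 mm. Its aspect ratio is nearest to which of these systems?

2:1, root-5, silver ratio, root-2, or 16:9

1262/528 ≈ 2.390. Nearest candidates are silver ratio (2.414, off by 0.024) and root-5 (2.236, off by 0.154).

silver ratio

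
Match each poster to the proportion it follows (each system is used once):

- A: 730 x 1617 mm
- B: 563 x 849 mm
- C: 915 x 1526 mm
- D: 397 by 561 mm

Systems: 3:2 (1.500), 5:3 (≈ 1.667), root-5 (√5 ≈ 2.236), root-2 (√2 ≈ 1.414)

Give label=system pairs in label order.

A=root-5, B=3:2, C=5:3, D=root-2

Ratios: A ≈ 2.215; B ≈ 1.508; C ≈ 1.668; D ≈ 1.413.
Targets: 3:2 ≈ 1.500; 5:3 ≈ 1.667; root-5 ≈ 2.236; root-2 ≈ 1.414.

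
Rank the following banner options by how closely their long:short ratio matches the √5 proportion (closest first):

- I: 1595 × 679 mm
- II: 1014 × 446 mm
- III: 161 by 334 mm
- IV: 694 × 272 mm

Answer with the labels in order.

Ratios: I = 1595 / 679 ≈ 2.349; II = 1014 / 446 ≈ 2.274; III = 334 / 161 ≈ 2.075; IV = 694 / 272 ≈ 2.551.
|Δ from 2.236|: I 0.113; II 0.038; III 0.161; IV 0.315.

II, I, III, IV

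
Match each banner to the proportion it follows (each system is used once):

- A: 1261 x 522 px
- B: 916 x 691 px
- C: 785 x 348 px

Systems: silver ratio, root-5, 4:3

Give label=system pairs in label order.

Ratios: A ≈ 2.416; B ≈ 1.326; C ≈ 2.256.
Targets: silver ratio ≈ 2.414; root-5 ≈ 2.236; 4:3 ≈ 1.333.

A=silver ratio, B=4:3, C=root-5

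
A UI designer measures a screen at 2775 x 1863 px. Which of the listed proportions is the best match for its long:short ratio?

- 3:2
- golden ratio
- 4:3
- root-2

Ratio = 2775 / 1863 ≈ 1.490.
Distances: 3:2 1.500 (Δ 0.010); golden ratio 1.618 (Δ 0.128); 4:3 1.333 (Δ 0.157); root-2 1.414 (Δ 0.076).

3:2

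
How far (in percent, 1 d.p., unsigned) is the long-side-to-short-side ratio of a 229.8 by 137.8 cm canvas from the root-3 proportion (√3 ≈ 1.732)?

Ratio = 229.8 / 137.8 ≈ 1.6676.
Ideal root-3 ≈ 1.7321. |1.6676 − 1.7321| / 1.7321 ≈ 3.72% → 3.7%.

3.7%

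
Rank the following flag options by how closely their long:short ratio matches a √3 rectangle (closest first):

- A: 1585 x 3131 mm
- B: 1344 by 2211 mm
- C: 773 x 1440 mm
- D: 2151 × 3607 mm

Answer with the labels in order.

Ratios: A = 3131 / 1585 ≈ 1.975; B = 2211 / 1344 ≈ 1.645; C = 1440 / 773 ≈ 1.863; D = 3607 / 2151 ≈ 1.677.
|Δ from 1.732|: A 0.243; B 0.087; C 0.131; D 0.055.

D, B, C, A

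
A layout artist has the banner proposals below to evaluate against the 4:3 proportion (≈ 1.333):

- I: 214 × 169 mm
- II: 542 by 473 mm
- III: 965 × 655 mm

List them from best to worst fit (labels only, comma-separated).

I, III, II

I: 214/169 ≈ 1.266 → |1.266 − 1.333| = 0.067
II: 542/473 ≈ 1.146 → |1.146 − 1.333| = 0.187
III: 965/655 ≈ 1.473 → |1.473 − 1.333| = 0.140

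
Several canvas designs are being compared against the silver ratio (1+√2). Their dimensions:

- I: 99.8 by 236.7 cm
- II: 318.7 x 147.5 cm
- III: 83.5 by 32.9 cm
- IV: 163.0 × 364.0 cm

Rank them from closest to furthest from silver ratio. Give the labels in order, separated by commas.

I, III, IV, II

Ratios: I = 236.7 / 99.8 ≈ 2.372; II = 318.7 / 147.5 ≈ 2.161; III = 83.5 / 32.9 ≈ 2.538; IV = 364.0 / 163.0 ≈ 2.233.
|Δ from 2.414|: I 0.042; II 0.253; III 0.124; IV 0.181.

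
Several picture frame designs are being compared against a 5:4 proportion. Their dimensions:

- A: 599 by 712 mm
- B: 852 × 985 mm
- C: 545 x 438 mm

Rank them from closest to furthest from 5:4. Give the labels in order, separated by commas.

Ratios: A = 712 / 599 ≈ 1.189; B = 985 / 852 ≈ 1.156; C = 545 / 438 ≈ 1.244.
|Δ from 1.250|: A 0.061; B 0.094; C 0.006.

C, A, B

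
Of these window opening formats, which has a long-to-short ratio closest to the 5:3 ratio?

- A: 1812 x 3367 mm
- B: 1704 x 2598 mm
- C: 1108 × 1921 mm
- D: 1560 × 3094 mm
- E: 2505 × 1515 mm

Ratios (long/short): A ≈ 1.858; B ≈ 1.525; C ≈ 1.734; D ≈ 1.983; E ≈ 1.653.
5:3 ≈ 1.667; option E is nearest (Δ 0.014).

E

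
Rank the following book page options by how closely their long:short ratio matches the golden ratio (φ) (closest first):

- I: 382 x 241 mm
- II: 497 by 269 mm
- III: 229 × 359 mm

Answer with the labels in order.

I, III, II

I: 382/241 ≈ 1.585 → |1.585 − 1.618| = 0.033
II: 497/269 ≈ 1.848 → |1.848 − 1.618| = 0.230
III: 359/229 ≈ 1.568 → |1.568 − 1.618| = 0.050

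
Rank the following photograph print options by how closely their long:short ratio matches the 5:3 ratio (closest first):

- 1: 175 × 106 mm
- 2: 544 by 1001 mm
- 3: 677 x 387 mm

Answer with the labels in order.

1, 3, 2

1: 175/106 ≈ 1.651 → |1.651 − 1.667| = 0.016
2: 1001/544 ≈ 1.840 → |1.840 − 1.667| = 0.173
3: 677/387 ≈ 1.749 → |1.749 − 1.667| = 0.082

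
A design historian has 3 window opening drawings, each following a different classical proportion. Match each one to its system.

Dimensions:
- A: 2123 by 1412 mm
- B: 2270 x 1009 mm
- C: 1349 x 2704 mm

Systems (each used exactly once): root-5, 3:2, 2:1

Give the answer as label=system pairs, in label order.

A=3:2, B=root-5, C=2:1

A = 2123/1412 ≈ 1.504 → 3:2 (1.500)
B = 2270/1009 ≈ 2.250 → root-5 (2.236)
C = 2704/1349 ≈ 2.004 → 2:1 (2.000)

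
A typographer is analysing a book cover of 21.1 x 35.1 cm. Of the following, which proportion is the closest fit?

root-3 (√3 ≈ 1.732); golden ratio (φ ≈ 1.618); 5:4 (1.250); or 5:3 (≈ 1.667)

5:3

35.1/21.1 ≈ 1.664. Nearest candidates are 5:3 (1.667, off by 0.003) and golden ratio (1.618, off by 0.046).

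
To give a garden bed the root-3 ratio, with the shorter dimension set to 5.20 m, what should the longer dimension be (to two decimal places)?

root-3 ≈ 1.73205.
Longer side = 5.20 × 1.73205 ≈ 9.0067 → 9.01 m.

9.01 m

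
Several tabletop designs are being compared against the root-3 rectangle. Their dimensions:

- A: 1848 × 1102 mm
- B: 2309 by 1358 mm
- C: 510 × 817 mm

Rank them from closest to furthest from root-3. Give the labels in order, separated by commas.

Ratios: A = 1848 / 1102 ≈ 1.677; B = 2309 / 1358 ≈ 1.700; C = 817 / 510 ≈ 1.602.
|Δ from 1.732|: A 0.055; B 0.032; C 0.130.

B, A, C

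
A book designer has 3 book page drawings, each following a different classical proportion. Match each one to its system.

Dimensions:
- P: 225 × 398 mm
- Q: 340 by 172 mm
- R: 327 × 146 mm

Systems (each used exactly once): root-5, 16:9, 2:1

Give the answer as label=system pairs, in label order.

P=16:9, Q=2:1, R=root-5

Ratios: P ≈ 1.769; Q ≈ 1.977; R ≈ 2.240.
Targets: root-5 ≈ 2.236; 16:9 ≈ 1.778; 2:1 ≈ 2.000.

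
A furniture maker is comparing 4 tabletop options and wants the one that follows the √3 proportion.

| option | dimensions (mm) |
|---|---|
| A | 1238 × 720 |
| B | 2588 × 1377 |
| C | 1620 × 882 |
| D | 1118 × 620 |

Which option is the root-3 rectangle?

A

Ratios (long/short): A ≈ 1.719; B ≈ 1.879; C ≈ 1.837; D ≈ 1.803.
root-3 ≈ 1.732; option A is nearest (Δ 0.013).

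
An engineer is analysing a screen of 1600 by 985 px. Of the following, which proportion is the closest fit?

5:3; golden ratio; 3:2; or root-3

1600/985 ≈ 1.624. Nearest candidates are golden ratio (1.618, off by 0.006) and 5:3 (1.667, off by 0.043).

golden ratio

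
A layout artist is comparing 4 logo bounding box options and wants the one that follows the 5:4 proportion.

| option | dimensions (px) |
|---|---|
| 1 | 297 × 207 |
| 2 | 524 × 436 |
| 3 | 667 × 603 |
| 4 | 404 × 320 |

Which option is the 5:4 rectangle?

Target 5:4 ≈ 1.250.
1: 1.435 (Δ0.185)  2: 1.202 (Δ0.048)  3: 1.106 (Δ0.144)  4: 1.262 (Δ0.012)

4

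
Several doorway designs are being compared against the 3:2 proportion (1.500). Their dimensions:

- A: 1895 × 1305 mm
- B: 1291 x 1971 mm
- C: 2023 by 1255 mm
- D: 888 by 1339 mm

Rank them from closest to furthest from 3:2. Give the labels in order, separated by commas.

Ratios: A = 1895 / 1305 ≈ 1.452; B = 1971 / 1291 ≈ 1.527; C = 2023 / 1255 ≈ 1.612; D = 1339 / 888 ≈ 1.508.
|Δ from 1.500|: A 0.048; B 0.027; C 0.112; D 0.008.

D, B, A, C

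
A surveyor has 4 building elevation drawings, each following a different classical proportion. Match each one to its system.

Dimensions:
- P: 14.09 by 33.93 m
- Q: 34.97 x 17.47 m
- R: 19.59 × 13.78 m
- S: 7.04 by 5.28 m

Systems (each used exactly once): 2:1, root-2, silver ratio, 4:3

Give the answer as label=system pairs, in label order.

P=silver ratio, Q=2:1, R=root-2, S=4:3

Ratios: P ≈ 2.408; Q ≈ 2.002; R ≈ 1.422; S ≈ 1.333.
Targets: 2:1 ≈ 2.000; root-2 ≈ 1.414; silver ratio ≈ 2.414; 4:3 ≈ 1.333.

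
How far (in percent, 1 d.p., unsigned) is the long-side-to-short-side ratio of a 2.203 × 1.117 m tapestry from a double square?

Ratio = 2.203 / 1.117 ≈ 1.9722.
Ideal 2:1 = 2.0000. |1.9722 − 2.0000| / 2.0000 ≈ 1.39% → 1.4%.

1.4%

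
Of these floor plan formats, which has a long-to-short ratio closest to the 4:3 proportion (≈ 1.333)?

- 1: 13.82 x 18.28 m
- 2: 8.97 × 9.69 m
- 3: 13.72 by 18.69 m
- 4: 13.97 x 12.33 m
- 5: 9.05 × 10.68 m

Target 4:3 ≈ 1.333.
1: 1.323 (Δ0.010)  2: 1.080 (Δ0.253)  3: 1.362 (Δ0.029)  4: 1.133 (Δ0.200)  5: 1.180 (Δ0.153)

1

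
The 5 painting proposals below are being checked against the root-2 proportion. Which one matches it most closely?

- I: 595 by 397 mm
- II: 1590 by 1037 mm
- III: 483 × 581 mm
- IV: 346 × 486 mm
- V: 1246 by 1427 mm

IV

Target root-2 ≈ 1.414.
I: 1.499 (Δ0.085)  II: 1.533 (Δ0.119)  III: 1.203 (Δ0.211)  IV: 1.405 (Δ0.009)  V: 1.145 (Δ0.269)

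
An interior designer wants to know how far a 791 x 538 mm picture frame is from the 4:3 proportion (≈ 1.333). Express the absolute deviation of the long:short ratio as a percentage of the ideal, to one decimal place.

Ratio = 791 / 538 ≈ 1.4703.
Ideal 4:3 ≈ 1.3333. |1.4703 − 1.3333| / 1.3333 ≈ 10.28% → 10.3%.

10.3%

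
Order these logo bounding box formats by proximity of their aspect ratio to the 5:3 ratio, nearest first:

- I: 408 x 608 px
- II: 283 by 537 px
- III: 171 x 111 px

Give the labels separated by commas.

III, I, II

Ratios: I = 608 / 408 ≈ 1.490; II = 537 / 283 ≈ 1.898; III = 171 / 111 ≈ 1.541.
|Δ from 1.667|: I 0.177; II 0.231; III 0.126.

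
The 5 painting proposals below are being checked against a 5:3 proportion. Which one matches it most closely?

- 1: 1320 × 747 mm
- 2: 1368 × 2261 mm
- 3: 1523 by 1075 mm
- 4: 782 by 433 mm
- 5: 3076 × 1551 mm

Ratios (long/short): 1 ≈ 1.767; 2 ≈ 1.653; 3 ≈ 1.417; 4 ≈ 1.806; 5 ≈ 1.983.
5:3 ≈ 1.667; option 2 is nearest (Δ 0.014).

2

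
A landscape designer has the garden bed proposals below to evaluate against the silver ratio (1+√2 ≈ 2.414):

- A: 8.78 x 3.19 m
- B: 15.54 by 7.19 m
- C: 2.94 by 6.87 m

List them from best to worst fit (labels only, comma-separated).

C, B, A

Ratios: A = 8.78 / 3.19 ≈ 2.752; B = 15.54 / 7.19 ≈ 2.161; C = 6.87 / 2.94 ≈ 2.337.
|Δ from 2.414|: A 0.338; B 0.253; C 0.077.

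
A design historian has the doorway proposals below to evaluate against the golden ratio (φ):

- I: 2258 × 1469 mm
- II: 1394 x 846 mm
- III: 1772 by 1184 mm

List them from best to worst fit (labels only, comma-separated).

II, I, III

I: 2258/1469 ≈ 1.537 → |1.537 − 1.618| = 0.081
II: 1394/846 ≈ 1.648 → |1.648 − 1.618| = 0.030
III: 1772/1184 ≈ 1.497 → |1.497 − 1.618| = 0.121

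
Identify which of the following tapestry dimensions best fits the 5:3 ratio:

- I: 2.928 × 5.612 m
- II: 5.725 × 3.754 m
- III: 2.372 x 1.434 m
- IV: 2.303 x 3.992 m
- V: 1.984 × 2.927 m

Target 5:3 ≈ 1.667.
I: 1.917 (Δ0.250)  II: 1.525 (Δ0.142)  III: 1.654 (Δ0.013)  IV: 1.733 (Δ0.066)  V: 1.475 (Δ0.192)

III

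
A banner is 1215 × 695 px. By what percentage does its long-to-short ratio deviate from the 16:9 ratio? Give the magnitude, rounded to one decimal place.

1.7%

Ratio = 1215 / 695 ≈ 1.7482.
Ideal 16:9 ≈ 1.7778. |1.7482 − 1.7778| / 1.7778 ≈ 1.66% → 1.7%.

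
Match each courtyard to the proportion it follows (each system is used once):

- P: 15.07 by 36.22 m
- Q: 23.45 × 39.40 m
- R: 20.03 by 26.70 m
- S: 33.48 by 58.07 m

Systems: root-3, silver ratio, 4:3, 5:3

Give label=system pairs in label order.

Ratios: P ≈ 2.403; Q ≈ 1.680; R ≈ 1.333; S ≈ 1.734.
Targets: root-3 ≈ 1.732; silver ratio ≈ 2.414; 4:3 ≈ 1.333; 5:3 ≈ 1.667.

P=silver ratio, Q=5:3, R=4:3, S=root-3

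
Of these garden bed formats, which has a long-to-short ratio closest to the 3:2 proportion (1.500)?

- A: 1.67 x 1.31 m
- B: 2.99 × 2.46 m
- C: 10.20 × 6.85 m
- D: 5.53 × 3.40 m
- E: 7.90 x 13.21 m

C

Ratios (long/short): A ≈ 1.275; B ≈ 1.215; C ≈ 1.489; D ≈ 1.626; E ≈ 1.672.
3:2 ≈ 1.500; option C is nearest (Δ 0.011).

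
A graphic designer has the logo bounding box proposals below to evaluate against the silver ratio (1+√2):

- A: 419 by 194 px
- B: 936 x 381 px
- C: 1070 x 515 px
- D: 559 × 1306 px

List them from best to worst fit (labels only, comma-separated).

A: 419/194 ≈ 2.160 → |2.160 − 2.414| = 0.254
B: 936/381 ≈ 2.457 → |2.457 − 2.414| = 0.043
C: 1070/515 ≈ 2.078 → |2.078 − 2.414| = 0.336
D: 1306/559 ≈ 2.336 → |2.336 − 2.414| = 0.078

B, D, A, C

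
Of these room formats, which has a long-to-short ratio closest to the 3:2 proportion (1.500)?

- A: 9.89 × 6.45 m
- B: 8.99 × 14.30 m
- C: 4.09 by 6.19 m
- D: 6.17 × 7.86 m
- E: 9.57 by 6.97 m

C

Ratios (long/short): A ≈ 1.533; B ≈ 1.591; C ≈ 1.513; D ≈ 1.274; E ≈ 1.373.
3:2 ≈ 1.500; option C is nearest (Δ 0.013).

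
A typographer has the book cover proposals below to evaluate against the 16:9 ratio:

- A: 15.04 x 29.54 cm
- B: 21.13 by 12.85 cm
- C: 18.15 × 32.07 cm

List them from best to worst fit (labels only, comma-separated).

C, B, A

A: 29.54/15.04 ≈ 1.964 → |1.964 − 1.778| = 0.186
B: 21.13/12.85 ≈ 1.644 → |1.644 − 1.778| = 0.134
C: 32.07/18.15 ≈ 1.767 → |1.767 − 1.778| = 0.011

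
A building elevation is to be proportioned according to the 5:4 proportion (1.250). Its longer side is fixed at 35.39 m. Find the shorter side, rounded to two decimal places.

28.31 m

5:4 = 1.25000.
Shorter side = 35.39 ÷ 1.25000 ≈ 28.3120 → 28.31 m.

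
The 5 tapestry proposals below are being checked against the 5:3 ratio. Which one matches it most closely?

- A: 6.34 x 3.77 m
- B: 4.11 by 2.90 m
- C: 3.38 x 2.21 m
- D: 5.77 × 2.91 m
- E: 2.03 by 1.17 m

Target 5:3 ≈ 1.667.
A: 1.682 (Δ0.015)  B: 1.417 (Δ0.250)  C: 1.529 (Δ0.138)  D: 1.983 (Δ0.316)  E: 1.735 (Δ0.068)

A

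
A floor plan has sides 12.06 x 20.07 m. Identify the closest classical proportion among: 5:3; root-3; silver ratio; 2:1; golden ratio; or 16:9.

Ratio = 20.07 / 12.06 ≈ 1.664.
Distances: 5:3 1.667 (Δ 0.003); root-3 1.732 (Δ 0.068); silver ratio 2.414 (Δ 0.750); 2:1 2.000 (Δ 0.336); golden ratio 1.618 (Δ 0.046); 16:9 1.778 (Δ 0.114).

5:3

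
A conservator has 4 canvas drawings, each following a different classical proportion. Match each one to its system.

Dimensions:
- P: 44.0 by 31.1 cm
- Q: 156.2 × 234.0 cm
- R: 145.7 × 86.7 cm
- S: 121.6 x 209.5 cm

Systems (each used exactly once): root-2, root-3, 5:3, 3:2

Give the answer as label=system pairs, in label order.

P = 44.0/31.1 ≈ 1.415 → root-2 (1.414)
Q = 234.0/156.2 ≈ 1.498 → 3:2 (1.500)
R = 145.7/86.7 ≈ 1.681 → 5:3 (1.667)
S = 209.5/121.6 ≈ 1.723 → root-3 (1.732)

P=root-2, Q=3:2, R=5:3, S=root-3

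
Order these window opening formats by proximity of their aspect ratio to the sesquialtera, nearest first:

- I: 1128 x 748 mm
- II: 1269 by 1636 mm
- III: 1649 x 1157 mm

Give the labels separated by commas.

I, III, II

Ratios: I = 1128 / 748 ≈ 1.508; II = 1636 / 1269 ≈ 1.289; III = 1649 / 1157 ≈ 1.425.
|Δ from 1.500|: I 0.008; II 0.211; III 0.075.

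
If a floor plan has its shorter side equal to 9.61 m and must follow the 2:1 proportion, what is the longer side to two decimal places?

2:1 = 2.00000.
Longer side = 9.61 × 2.00000 ≈ 19.2200 → 19.22 m.

19.22 m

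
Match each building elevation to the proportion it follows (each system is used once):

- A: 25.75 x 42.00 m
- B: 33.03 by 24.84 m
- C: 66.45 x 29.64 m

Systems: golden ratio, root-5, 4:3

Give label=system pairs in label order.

A=golden ratio, B=4:3, C=root-5

A = 42.00/25.75 ≈ 1.631 → golden ratio (1.618)
B = 33.03/24.84 ≈ 1.330 → 4:3 (1.333)
C = 66.45/29.64 ≈ 2.242 → root-5 (2.236)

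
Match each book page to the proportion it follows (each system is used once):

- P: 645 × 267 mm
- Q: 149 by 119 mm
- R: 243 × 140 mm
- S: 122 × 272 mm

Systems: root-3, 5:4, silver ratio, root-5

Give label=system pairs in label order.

P=silver ratio, Q=5:4, R=root-3, S=root-5

Ratios: P ≈ 2.416; Q ≈ 1.252; R ≈ 1.736; S ≈ 2.230.
Targets: root-3 ≈ 1.732; 5:4 ≈ 1.250; silver ratio ≈ 2.414; root-5 ≈ 2.236.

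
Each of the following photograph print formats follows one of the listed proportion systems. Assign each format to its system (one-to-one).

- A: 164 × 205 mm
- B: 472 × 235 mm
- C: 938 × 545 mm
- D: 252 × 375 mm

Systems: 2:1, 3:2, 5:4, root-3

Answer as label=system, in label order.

A=5:4, B=2:1, C=root-3, D=3:2

A = 205/164 ≈ 1.250 → 5:4 (1.250)
B = 472/235 ≈ 2.009 → 2:1 (2.000)
C = 938/545 ≈ 1.721 → root-3 (1.732)
D = 375/252 ≈ 1.488 → 3:2 (1.500)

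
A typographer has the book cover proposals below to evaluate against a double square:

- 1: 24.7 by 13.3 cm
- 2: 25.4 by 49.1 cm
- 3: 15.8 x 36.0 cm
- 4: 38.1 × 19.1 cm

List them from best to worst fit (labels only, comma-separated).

4, 2, 1, 3

1: 24.7/13.3 ≈ 1.857 → |1.857 − 2.000| = 0.143
2: 49.1/25.4 ≈ 1.933 → |1.933 − 2.000| = 0.067
3: 36.0/15.8 ≈ 2.278 → |2.278 − 2.000| = 0.278
4: 38.1/19.1 ≈ 1.995 → |1.995 − 2.000| = 0.005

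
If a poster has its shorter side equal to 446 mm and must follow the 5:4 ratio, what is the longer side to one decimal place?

5:4 = 1.25000.
Longer side = 446 × 1.25000 ≈ 557.500 → 557.5 mm.

557.5 mm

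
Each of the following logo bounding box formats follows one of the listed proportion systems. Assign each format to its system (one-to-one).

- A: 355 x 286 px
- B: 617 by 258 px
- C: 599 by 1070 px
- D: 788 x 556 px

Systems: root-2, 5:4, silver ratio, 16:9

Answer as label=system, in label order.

Ratios: A ≈ 1.241; B ≈ 2.391; C ≈ 1.786; D ≈ 1.417.
Targets: root-2 ≈ 1.414; 5:4 ≈ 1.250; silver ratio ≈ 2.414; 16:9 ≈ 1.778.

A=5:4, B=silver ratio, C=16:9, D=root-2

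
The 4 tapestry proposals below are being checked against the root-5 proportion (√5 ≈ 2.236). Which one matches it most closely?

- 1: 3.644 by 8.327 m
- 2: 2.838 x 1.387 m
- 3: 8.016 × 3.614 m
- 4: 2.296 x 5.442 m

3

Target root-5 ≈ 2.236.
1: 2.285 (Δ0.049)  2: 2.046 (Δ0.190)  3: 2.218 (Δ0.018)  4: 2.370 (Δ0.134)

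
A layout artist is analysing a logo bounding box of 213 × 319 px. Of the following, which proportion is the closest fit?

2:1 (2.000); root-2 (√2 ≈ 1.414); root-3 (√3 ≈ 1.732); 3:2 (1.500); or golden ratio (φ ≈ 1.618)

3:2

Ratio = 319 / 213 ≈ 1.498.
Distances: 2:1 2.000 (Δ 0.502); root-2 1.414 (Δ 0.084); root-3 1.732 (Δ 0.234); 3:2 1.500 (Δ 0.002); golden ratio 1.618 (Δ 0.120).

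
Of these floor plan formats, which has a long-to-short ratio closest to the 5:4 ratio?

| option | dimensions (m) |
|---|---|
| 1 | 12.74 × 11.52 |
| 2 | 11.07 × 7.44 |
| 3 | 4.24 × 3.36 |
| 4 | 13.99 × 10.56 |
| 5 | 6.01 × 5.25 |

Ratios (long/short): 1 ≈ 1.106; 2 ≈ 1.488; 3 ≈ 1.262; 4 ≈ 1.325; 5 ≈ 1.145.
5:4 ≈ 1.250; option 3 is nearest (Δ 0.012).

3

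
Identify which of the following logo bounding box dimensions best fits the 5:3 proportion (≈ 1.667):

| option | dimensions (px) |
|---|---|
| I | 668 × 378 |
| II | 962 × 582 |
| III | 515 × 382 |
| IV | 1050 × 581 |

Target 5:3 ≈ 1.667.
I: 1.767 (Δ0.100)  II: 1.653 (Δ0.014)  III: 1.348 (Δ0.319)  IV: 1.807 (Δ0.140)

II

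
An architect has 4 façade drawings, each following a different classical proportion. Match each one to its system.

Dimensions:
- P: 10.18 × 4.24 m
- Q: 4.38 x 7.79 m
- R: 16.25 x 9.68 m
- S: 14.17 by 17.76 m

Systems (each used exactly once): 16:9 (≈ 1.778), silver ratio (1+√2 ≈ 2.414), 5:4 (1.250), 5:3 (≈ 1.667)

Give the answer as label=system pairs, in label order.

P=silver ratio, Q=16:9, R=5:3, S=5:4

Ratios: P ≈ 2.401; Q ≈ 1.779; R ≈ 1.679; S ≈ 1.253.
Targets: 16:9 ≈ 1.778; silver ratio ≈ 2.414; 5:4 ≈ 1.250; 5:3 ≈ 1.667.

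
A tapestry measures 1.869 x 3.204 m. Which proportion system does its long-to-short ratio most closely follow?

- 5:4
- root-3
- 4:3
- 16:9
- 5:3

3.204/1.869 ≈ 1.714. Nearest candidates are root-3 (1.732, off by 0.018) and 5:3 (1.667, off by 0.047).

root-3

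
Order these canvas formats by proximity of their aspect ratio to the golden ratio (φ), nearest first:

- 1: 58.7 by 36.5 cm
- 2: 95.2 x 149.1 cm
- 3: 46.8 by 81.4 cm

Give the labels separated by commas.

1: 58.7/36.5 ≈ 1.608 → |1.608 − 1.618| = 0.010
2: 149.1/95.2 ≈ 1.566 → |1.566 − 1.618| = 0.052
3: 81.4/46.8 ≈ 1.739 → |1.739 − 1.618| = 0.121

1, 2, 3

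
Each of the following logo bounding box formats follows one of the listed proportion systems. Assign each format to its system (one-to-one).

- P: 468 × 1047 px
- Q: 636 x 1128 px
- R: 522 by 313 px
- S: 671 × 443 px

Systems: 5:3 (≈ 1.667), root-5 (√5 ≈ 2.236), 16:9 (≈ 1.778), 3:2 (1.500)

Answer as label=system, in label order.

P=root-5, Q=16:9, R=5:3, S=3:2

Ratios: P ≈ 2.237; Q ≈ 1.774; R ≈ 1.668; S ≈ 1.515.
Targets: 5:3 ≈ 1.667; root-5 ≈ 2.236; 16:9 ≈ 1.778; 3:2 ≈ 1.500.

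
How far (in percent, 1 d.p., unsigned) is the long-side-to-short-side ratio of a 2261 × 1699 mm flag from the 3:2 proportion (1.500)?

Ratio = 2261 / 1699 ≈ 1.3308.
Ideal 3:2 = 1.5000. |1.3308 − 1.5000| / 1.5000 ≈ 11.28% → 11.3%.

11.3%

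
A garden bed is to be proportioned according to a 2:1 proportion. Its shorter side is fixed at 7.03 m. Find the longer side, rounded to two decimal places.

2:1 = 2.00000.
Longer side = 7.03 × 2.00000 ≈ 14.0600 → 14.06 m.

14.06 m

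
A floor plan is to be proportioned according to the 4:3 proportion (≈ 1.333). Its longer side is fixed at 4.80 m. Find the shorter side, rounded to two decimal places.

4:3 ≈ 1.33333.
Shorter side = 4.80 ÷ 1.33333 ≈ 3.6000 → 3.60 m.

3.60 m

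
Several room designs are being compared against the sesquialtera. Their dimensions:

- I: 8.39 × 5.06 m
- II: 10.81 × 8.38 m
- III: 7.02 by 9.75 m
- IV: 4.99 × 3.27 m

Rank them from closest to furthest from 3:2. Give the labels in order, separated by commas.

Ratios: I = 8.39 / 5.06 ≈ 1.658; II = 10.81 / 8.38 ≈ 1.290; III = 9.75 / 7.02 ≈ 1.389; IV = 4.99 / 3.27 ≈ 1.526.
|Δ from 1.500|: I 0.158; II 0.210; III 0.111; IV 0.026.

IV, III, I, II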